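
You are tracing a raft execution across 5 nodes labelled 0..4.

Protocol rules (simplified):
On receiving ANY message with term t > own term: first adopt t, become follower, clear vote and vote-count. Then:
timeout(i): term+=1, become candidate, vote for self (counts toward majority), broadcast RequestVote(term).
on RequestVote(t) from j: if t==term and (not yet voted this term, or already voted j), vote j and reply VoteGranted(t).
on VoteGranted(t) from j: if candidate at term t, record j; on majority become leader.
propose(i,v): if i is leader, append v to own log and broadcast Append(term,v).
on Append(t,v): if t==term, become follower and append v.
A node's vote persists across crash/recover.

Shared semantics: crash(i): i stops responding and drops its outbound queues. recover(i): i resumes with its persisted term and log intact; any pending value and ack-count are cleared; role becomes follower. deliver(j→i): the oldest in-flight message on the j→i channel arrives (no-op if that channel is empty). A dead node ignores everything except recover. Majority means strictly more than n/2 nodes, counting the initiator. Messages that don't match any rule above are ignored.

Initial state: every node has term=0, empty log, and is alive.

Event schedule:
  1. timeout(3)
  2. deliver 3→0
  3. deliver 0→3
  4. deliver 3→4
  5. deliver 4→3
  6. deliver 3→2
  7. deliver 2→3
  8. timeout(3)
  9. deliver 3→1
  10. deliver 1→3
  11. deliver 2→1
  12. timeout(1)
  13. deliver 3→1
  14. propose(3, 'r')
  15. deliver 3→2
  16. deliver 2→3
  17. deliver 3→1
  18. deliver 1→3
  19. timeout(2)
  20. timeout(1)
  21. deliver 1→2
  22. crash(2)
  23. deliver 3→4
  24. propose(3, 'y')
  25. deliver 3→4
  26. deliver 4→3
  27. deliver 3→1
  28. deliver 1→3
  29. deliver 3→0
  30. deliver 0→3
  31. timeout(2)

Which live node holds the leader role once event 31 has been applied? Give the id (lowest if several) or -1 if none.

-1

after 1 — timeout(3): n3:cand/t1/[-]
after 2 — deliver 3→0: n0:foll/t1/[-]
after 3 — deliver 0→3: ·
after 4 — deliver 3→4: n4:foll/t1/[-]
after 5 — deliver 4→3: n3:lead/t1/[-]
after 6 — deliver 3→2: n2:foll/t1/[-]
after 7 — deliver 2→3: ·
after 8 — timeout(3): n3:cand/t2/[-]
after 9 — deliver 3→1: n1:foll/t1/[-]
after 10 — deliver 1→3: ·
after 11 — deliver 2→1: ·
after 12 — timeout(1): n1:cand/t2/[-]
after 13 — deliver 3→1: ·
after 14 — propose(3,'r'): ·
after 15 — deliver 3→2: n2:foll/t2/[-]
after 16 — deliver 2→3: ·
after 17 — deliver 3→1: ·
after 18 — deliver 1→3: ·
after 19 — timeout(2): n2:cand/t3/[-]
after 20 — timeout(1): n1:cand/t3/[-]
after 21 — deliver 1→2: ·
after 22 — crash(2): n2:✗cand/t3/[-]
after 23 — deliver 3→4: n4:foll/t2/[-]
after 24 — propose(3,'y'): ·
after 25 — deliver 3→4: ·
after 26 — deliver 4→3: n3:lead/t2/[-]
after 27 — deliver 3→1: ·
after 28 — deliver 1→3: n3:foll/t3/[-]
after 29 — deliver 3→0: n0:foll/t2/[-]
after 30 — deliver 0→3: ·
after 31 — timeout(2): ·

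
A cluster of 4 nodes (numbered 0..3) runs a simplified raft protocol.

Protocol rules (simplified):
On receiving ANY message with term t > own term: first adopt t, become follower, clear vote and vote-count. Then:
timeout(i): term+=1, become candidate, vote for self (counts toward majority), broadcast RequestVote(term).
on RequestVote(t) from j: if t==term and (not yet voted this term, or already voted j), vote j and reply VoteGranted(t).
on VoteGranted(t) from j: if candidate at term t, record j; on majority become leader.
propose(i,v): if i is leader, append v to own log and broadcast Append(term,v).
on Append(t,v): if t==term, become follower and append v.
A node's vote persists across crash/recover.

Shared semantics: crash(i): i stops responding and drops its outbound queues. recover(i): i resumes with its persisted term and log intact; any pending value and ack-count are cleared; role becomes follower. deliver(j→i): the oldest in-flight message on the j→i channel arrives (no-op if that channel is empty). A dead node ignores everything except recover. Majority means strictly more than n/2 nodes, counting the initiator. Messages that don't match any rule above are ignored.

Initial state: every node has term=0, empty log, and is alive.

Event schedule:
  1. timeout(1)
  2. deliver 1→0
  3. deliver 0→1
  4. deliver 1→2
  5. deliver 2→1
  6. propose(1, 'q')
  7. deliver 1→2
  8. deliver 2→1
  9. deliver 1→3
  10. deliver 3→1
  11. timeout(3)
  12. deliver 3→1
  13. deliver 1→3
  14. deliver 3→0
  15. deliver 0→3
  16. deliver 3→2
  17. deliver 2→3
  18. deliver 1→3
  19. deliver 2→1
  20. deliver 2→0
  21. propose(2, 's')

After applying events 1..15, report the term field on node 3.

after 1 — timeout(1): n1:cand/t1/[-]
after 2 — deliver 1→0: n0:foll/t1/[-]
after 3 — deliver 0→1: ·
after 4 — deliver 1→2: n2:foll/t1/[-]
after 5 — deliver 2→1: n1:lead/t1/[-]
after 6 — propose(1,'q'): n1:lead/t1/[q]
after 7 — deliver 1→2: n2:foll/t1/[q]
after 8 — deliver 2→1: ·
after 9 — deliver 1→3: n3:foll/t1/[-]
after 10 — deliver 3→1: ·
after 11 — timeout(3): n3:cand/t2/[-]
after 12 — deliver 3→1: n1:foll/t2/[q]
after 13 — deliver 1→3: ·
after 14 — deliver 3→0: n0:foll/t2/[-]
after 15 — deliver 0→3: ·

2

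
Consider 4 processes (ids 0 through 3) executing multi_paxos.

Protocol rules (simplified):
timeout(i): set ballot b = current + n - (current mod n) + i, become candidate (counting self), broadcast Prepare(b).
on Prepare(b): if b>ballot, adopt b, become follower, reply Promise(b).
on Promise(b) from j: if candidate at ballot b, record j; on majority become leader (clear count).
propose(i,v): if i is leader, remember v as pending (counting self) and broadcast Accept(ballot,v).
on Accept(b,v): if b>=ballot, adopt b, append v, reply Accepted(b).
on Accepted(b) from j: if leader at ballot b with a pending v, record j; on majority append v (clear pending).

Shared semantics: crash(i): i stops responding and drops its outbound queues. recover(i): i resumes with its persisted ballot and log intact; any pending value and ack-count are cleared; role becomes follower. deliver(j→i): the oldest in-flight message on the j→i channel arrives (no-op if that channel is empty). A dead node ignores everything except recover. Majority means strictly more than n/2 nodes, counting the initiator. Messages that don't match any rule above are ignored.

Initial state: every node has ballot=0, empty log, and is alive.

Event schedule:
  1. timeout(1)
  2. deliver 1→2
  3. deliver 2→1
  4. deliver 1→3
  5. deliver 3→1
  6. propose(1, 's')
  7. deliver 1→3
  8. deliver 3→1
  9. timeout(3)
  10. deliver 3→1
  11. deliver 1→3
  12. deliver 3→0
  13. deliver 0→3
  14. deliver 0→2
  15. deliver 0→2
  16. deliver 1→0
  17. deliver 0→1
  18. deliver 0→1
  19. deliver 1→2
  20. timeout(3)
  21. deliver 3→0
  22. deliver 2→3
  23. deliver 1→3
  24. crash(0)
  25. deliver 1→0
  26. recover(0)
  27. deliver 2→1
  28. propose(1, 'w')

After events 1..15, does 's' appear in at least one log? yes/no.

yes

e1 timeout(1): 1[cand,b=5,-]
e2 deliver 1→2: 2[foll,b=5,-]
e3 deliver 2→1: ·
e4 deliver 1→3: 3[foll,b=5,-]
e5 deliver 3→1: 1[lead,b=5,-]
e6 propose(1,'s'): ·
e7 deliver 1→3: 3[foll,b=5,s]
e8 deliver 3→1: ·
e9 timeout(3): 3[cand,b=11,s]
e10 deliver 3→1: 1[foll,b=11,-]
e11 deliver 1→3: ·
e12 deliver 3→0: 0[foll,b=11,-]
e13 deliver 0→3: 3[lead,b=11,s]
e14 deliver 0→2: ·
e15 deliver 0→2: ·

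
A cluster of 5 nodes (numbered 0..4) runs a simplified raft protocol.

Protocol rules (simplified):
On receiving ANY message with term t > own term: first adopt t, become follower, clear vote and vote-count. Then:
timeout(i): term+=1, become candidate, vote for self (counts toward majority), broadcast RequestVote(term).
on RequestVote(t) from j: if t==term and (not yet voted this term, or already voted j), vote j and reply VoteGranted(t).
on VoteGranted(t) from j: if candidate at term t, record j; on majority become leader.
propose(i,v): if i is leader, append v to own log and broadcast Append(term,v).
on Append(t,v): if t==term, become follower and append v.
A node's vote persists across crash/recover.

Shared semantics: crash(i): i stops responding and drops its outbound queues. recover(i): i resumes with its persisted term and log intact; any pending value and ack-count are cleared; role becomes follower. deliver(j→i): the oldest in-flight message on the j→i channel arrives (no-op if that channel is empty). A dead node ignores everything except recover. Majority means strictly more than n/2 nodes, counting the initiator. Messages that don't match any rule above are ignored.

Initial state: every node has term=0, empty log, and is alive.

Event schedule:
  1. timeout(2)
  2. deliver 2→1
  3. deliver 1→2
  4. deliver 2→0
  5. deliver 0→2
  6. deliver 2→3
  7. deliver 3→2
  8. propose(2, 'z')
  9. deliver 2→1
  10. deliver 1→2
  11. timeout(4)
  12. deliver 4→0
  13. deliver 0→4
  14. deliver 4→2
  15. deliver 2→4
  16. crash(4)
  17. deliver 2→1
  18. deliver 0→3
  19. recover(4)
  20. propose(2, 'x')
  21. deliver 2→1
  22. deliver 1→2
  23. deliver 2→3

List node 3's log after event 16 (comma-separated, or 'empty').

after 1 — timeout(2): n2:cand/t1/[-]
after 2 — deliver 2→1: n1:foll/t1/[-]
after 3 — deliver 1→2: ·
after 4 — deliver 2→0: n0:foll/t1/[-]
after 5 — deliver 0→2: n2:lead/t1/[-]
after 6 — deliver 2→3: n3:foll/t1/[-]
after 7 — deliver 3→2: ·
after 8 — propose(2,'z'): n2:lead/t1/[z]
after 9 — deliver 2→1: n1:foll/t1/[z]
after 10 — deliver 1→2: ·
after 11 — timeout(4): n4:cand/t1/[-]
after 12 — deliver 4→0: ·
after 13 — deliver 0→4: ·
after 14 — deliver 4→2: ·
after 15 — deliver 2→4: ·
after 16 — crash(4): n4:✗cand/t1/[-]

empty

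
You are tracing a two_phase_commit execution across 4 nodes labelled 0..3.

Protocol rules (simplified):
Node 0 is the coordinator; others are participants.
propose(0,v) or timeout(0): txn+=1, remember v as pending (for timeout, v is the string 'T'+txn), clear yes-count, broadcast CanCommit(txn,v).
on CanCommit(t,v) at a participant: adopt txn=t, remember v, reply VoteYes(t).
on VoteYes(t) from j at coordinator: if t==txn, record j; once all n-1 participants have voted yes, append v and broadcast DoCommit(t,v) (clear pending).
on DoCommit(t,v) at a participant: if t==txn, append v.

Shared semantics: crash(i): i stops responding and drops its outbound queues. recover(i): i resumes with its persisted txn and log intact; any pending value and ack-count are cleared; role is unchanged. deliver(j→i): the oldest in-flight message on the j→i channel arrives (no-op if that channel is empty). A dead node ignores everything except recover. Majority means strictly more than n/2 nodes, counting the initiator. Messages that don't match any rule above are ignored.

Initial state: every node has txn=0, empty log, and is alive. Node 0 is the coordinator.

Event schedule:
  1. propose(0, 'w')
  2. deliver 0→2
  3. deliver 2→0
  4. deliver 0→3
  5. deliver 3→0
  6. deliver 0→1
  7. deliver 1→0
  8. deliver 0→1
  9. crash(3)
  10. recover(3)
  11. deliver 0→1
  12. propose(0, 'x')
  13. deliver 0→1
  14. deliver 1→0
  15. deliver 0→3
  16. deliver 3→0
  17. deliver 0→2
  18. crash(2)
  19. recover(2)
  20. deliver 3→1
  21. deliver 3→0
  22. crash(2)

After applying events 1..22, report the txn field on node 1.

2

step 1 propose(0,'w'): 0={coor,t=1,log=-}
step 2 deliver 0→2: 2={part,t=1,log=-}
step 3 deliver 2→0: —
step 4 deliver 0→3: 3={part,t=1,log=-}
step 5 deliver 3→0: —
step 6 deliver 0→1: 1={part,t=1,log=-}
step 7 deliver 1→0: 0={coor,t=1,log=w}
step 8 deliver 0→1: 1={part,t=1,log=w}
step 9 crash(3): 3={✗part,t=1,log=-}
step 10 recover(3): 3={part,t=1,log=-}
step 11 deliver 0→1: —
step 12 propose(0,'x'): 0={coor,t=2,log=w}
step 13 deliver 0→1: 1={part,t=2,log=w}
step 14 deliver 1→0: —
step 15 deliver 0→3: 3={part,t=1,log=w}
step 16 deliver 3→0: —
step 17 deliver 0→2: 2={part,t=1,log=w}
step 18 crash(2): 2={✗part,t=1,log=w}
step 19 recover(2): 2={part,t=1,log=w}
step 20 deliver 3→1: —
step 21 deliver 3→0: —
step 22 crash(2): 2={✗part,t=1,log=w}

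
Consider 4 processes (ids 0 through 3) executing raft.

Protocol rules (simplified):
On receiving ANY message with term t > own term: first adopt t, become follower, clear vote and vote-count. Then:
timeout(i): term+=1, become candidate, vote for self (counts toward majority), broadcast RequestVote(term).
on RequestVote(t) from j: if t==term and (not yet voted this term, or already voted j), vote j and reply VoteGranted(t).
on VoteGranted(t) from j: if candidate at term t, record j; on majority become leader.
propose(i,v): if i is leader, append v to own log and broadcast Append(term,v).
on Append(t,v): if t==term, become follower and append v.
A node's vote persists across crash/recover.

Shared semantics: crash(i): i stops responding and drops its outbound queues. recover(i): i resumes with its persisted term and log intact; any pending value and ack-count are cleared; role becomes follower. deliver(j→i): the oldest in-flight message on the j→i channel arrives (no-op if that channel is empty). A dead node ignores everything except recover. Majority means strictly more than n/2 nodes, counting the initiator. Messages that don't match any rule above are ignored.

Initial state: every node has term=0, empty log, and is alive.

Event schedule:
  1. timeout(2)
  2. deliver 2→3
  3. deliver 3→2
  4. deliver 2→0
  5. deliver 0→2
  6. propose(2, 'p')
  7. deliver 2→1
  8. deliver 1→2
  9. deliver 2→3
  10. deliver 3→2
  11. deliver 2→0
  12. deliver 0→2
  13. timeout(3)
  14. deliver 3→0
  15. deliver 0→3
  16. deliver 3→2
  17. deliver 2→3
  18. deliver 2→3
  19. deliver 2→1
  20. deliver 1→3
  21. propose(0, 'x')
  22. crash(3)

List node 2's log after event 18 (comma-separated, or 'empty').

1. timeout(2):  <2:cand t1 ->
2. deliver 2→3:  <3:foll t1 ->
3. deliver 3→2:  nop
4. deliver 2→0:  <0:foll t1 ->
5. deliver 0→2:  <2:lead t1 ->
6. propose(2,'p'):  <2:lead t1 p>
7. deliver 2→1:  <1:foll t1 ->
8. deliver 1→2:  nop
9. deliver 2→3:  <3:foll t1 p>
10. deliver 3→2:  nop
11. deliver 2→0:  <0:foll t1 p>
12. deliver 0→2:  nop
13. timeout(3):  <3:cand t2 p>
14. deliver 3→0:  <0:foll t2 p>
15. deliver 0→3:  nop
16. deliver 3→2:  <2:foll t2 p>
17. deliver 2→3:  <3:lead t2 p>
18. deliver 2→3:  nop

p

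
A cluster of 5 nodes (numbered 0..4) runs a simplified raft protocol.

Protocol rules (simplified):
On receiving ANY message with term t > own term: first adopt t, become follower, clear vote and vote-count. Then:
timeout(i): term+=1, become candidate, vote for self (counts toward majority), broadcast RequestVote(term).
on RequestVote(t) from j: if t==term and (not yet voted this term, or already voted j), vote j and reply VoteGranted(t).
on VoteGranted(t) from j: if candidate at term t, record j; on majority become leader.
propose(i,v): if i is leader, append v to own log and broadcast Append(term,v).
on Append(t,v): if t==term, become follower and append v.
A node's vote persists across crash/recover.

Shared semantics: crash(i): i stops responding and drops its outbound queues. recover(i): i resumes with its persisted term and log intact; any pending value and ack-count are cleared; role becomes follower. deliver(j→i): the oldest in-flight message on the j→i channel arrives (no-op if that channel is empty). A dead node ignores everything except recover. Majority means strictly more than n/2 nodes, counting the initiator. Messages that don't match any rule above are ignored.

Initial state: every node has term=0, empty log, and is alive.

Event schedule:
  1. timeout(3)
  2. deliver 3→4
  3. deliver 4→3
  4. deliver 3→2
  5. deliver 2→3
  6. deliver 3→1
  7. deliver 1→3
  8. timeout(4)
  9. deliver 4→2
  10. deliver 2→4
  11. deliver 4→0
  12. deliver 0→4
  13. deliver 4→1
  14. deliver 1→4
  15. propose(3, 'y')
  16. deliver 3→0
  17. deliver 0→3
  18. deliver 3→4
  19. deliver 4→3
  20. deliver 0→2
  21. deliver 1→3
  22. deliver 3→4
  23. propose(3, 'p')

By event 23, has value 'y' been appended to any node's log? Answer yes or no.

step 1 timeout(3): 3={cand,t=1,log=-}
step 2 deliver 3→4: 4={foll,t=1,log=-}
step 3 deliver 4→3: —
step 4 deliver 3→2: 2={foll,t=1,log=-}
step 5 deliver 2→3: 3={lead,t=1,log=-}
step 6 deliver 3→1: 1={foll,t=1,log=-}
step 7 deliver 1→3: —
step 8 timeout(4): 4={cand,t=2,log=-}
step 9 deliver 4→2: 2={foll,t=2,log=-}
step 10 deliver 2→4: —
step 11 deliver 4→0: 0={foll,t=2,log=-}
step 12 deliver 0→4: 4={lead,t=2,log=-}
step 13 deliver 4→1: 1={foll,t=2,log=-}
step 14 deliver 1→4: —
step 15 propose(3,'y'): 3={lead,t=1,log=y}
step 16 deliver 3→0: —
step 17 deliver 0→3: —
step 18 deliver 3→4: —
step 19 deliver 4→3: 3={foll,t=2,log=y}
step 20 deliver 0→2: —
step 21 deliver 1→3: —
step 22 deliver 3→4: —
step 23 propose(3,'p'): —

yes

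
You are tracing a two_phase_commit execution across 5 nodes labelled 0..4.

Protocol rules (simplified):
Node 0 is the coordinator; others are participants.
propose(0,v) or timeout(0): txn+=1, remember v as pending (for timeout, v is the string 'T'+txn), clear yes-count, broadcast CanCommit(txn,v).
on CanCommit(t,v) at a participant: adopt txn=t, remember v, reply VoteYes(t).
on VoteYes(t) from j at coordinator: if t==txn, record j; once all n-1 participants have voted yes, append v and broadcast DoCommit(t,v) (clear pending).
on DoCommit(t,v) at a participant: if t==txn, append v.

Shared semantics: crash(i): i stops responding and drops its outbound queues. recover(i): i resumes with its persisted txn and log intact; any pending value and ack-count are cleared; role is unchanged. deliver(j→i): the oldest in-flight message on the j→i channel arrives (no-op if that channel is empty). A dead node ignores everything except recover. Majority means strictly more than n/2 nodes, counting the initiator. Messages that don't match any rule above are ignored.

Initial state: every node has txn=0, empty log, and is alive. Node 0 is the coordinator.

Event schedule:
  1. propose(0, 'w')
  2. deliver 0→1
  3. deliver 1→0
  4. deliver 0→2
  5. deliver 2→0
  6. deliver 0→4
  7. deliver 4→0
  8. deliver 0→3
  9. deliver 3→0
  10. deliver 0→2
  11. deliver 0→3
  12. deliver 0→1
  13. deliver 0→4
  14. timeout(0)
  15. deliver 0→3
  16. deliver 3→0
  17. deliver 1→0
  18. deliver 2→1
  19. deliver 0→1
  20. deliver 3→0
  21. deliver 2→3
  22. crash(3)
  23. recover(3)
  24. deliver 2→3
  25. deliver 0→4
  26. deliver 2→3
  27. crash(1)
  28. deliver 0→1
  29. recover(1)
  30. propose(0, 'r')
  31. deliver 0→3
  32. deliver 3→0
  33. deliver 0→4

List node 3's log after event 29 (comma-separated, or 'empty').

w

[1] propose(0,'w') → N0(coor t1 [-])
[2] deliver 0→1 → N1(part t1 [-])
[3] deliver 1→0 → ∅
[4] deliver 0→2 → N2(part t1 [-])
[5] deliver 2→0 → ∅
[6] deliver 0→4 → N4(part t1 [-])
[7] deliver 4→0 → ∅
[8] deliver 0→3 → N3(part t1 [-])
[9] deliver 3→0 → N0(coor t1 [w])
[10] deliver 0→2 → N2(part t1 [w])
[11] deliver 0→3 → N3(part t1 [w])
[12] deliver 0→1 → N1(part t1 [w])
[13] deliver 0→4 → N4(part t1 [w])
[14] timeout(0) → N0(coor t2 [w])
[15] deliver 0→3 → N3(part t2 [w])
[16] deliver 3→0 → ∅
[17] deliver 1→0 → ∅
[18] deliver 2→1 → ∅
[19] deliver 0→1 → N1(part t2 [w])
[20] deliver 3→0 → ∅
[21] deliver 2→3 → ∅
[22] crash(3) → N3(✗part t2 [w])
[23] recover(3) → N3(part t2 [w])
[24] deliver 2→3 → ∅
[25] deliver 0→4 → N4(part t2 [w])
[26] deliver 2→3 → ∅
[27] crash(1) → N1(✗part t2 [w])
[28] deliver 0→1 → ∅
[29] recover(1) → N1(part t2 [w])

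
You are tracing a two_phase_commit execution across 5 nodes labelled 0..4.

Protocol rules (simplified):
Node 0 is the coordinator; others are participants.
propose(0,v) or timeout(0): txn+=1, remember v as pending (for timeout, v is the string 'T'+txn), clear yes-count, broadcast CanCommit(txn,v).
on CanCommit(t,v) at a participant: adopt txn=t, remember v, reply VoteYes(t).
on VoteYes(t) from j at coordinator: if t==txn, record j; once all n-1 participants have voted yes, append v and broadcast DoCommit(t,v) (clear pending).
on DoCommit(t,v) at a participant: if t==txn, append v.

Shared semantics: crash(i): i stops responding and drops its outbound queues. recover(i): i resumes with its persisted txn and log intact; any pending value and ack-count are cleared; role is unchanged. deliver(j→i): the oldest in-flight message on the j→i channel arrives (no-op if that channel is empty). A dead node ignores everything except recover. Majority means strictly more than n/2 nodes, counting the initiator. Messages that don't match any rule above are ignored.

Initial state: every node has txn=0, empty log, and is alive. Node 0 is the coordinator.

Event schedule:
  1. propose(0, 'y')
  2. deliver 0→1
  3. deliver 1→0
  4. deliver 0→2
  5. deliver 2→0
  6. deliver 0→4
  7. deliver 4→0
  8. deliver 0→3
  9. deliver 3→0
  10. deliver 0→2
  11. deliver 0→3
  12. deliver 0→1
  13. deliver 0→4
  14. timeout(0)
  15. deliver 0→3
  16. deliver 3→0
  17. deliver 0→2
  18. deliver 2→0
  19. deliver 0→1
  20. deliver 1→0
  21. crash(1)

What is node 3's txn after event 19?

[1] propose(0,'y') → N0(coor t1 [-])
[2] deliver 0→1 → N1(part t1 [-])
[3] deliver 1→0 → ∅
[4] deliver 0→2 → N2(part t1 [-])
[5] deliver 2→0 → ∅
[6] deliver 0→4 → N4(part t1 [-])
[7] deliver 4→0 → ∅
[8] deliver 0→3 → N3(part t1 [-])
[9] deliver 3→0 → N0(coor t1 [y])
[10] deliver 0→2 → N2(part t1 [y])
[11] deliver 0→3 → N3(part t1 [y])
[12] deliver 0→1 → N1(part t1 [y])
[13] deliver 0→4 → N4(part t1 [y])
[14] timeout(0) → N0(coor t2 [y])
[15] deliver 0→3 → N3(part t2 [y])
[16] deliver 3→0 → ∅
[17] deliver 0→2 → N2(part t2 [y])
[18] deliver 2→0 → ∅
[19] deliver 0→1 → N1(part t2 [y])

2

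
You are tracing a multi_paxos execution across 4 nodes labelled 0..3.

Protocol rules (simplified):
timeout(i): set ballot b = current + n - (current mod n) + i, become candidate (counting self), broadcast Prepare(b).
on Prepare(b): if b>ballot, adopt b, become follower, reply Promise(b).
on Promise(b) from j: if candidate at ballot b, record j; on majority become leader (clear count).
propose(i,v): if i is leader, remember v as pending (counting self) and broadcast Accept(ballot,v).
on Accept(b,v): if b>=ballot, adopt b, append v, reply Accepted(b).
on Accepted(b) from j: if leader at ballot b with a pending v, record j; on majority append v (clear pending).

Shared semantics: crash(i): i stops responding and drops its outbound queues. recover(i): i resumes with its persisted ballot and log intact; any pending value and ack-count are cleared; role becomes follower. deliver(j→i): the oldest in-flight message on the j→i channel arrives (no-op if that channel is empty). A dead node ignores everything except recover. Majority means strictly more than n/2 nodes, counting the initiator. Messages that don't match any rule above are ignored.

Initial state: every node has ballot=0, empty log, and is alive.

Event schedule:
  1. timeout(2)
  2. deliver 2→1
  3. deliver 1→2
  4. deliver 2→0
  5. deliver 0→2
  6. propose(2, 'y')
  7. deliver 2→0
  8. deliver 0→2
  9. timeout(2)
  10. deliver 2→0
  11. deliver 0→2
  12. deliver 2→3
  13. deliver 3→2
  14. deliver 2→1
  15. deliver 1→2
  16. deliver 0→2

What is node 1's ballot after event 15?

6

after 1 — timeout(2): n2:cand/b6/[-]
after 2 — deliver 2→1: n1:foll/b6/[-]
after 3 — deliver 1→2: ·
after 4 — deliver 2→0: n0:foll/b6/[-]
after 5 — deliver 0→2: n2:lead/b6/[-]
after 6 — propose(2,'y'): ·
after 7 — deliver 2→0: n0:foll/b6/[y]
after 8 — deliver 0→2: ·
after 9 — timeout(2): n2:cand/b10/[-]
after 10 — deliver 2→0: n0:foll/b10/[y]
after 11 — deliver 0→2: ·
after 12 — deliver 2→3: n3:foll/b6/[-]
after 13 — deliver 3→2: ·
after 14 — deliver 2→1: n1:foll/b6/[y]
after 15 — deliver 1→2: ·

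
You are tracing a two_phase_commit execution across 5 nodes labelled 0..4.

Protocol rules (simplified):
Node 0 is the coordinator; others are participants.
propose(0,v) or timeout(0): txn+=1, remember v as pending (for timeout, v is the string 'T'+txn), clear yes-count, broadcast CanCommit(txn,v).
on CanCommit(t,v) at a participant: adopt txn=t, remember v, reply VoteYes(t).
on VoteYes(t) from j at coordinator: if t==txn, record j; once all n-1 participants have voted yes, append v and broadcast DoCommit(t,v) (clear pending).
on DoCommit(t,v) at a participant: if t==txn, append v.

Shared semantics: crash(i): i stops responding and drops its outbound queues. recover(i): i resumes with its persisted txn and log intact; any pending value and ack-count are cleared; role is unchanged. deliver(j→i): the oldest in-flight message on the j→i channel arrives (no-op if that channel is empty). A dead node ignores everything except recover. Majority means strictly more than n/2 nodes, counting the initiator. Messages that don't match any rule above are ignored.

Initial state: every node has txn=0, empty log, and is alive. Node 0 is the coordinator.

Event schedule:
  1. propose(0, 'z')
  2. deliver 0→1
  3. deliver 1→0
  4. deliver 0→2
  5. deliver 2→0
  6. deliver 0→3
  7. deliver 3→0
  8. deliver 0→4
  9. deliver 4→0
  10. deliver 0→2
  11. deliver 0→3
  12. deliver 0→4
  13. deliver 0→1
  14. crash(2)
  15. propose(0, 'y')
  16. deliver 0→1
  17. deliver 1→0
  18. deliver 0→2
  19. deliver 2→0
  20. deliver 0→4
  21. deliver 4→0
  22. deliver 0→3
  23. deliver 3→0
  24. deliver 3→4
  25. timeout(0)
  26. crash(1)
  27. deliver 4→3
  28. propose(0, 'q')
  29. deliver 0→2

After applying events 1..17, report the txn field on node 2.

e1 propose(0,'z'): 0[coor,t=1,-]
e2 deliver 0→1: 1[part,t=1,-]
e3 deliver 1→0: ·
e4 deliver 0→2: 2[part,t=1,-]
e5 deliver 2→0: ·
e6 deliver 0→3: 3[part,t=1,-]
e7 deliver 3→0: ·
e8 deliver 0→4: 4[part,t=1,-]
e9 deliver 4→0: 0[coor,t=1,z]
e10 deliver 0→2: 2[part,t=1,z]
e11 deliver 0→3: 3[part,t=1,z]
e12 deliver 0→4: 4[part,t=1,z]
e13 deliver 0→1: 1[part,t=1,z]
e14 crash(2): 2[✗part,t=1,z]
e15 propose(0,'y'): 0[coor,t=2,z]
e16 deliver 0→1: 1[part,t=2,z]
e17 deliver 1→0: ·

1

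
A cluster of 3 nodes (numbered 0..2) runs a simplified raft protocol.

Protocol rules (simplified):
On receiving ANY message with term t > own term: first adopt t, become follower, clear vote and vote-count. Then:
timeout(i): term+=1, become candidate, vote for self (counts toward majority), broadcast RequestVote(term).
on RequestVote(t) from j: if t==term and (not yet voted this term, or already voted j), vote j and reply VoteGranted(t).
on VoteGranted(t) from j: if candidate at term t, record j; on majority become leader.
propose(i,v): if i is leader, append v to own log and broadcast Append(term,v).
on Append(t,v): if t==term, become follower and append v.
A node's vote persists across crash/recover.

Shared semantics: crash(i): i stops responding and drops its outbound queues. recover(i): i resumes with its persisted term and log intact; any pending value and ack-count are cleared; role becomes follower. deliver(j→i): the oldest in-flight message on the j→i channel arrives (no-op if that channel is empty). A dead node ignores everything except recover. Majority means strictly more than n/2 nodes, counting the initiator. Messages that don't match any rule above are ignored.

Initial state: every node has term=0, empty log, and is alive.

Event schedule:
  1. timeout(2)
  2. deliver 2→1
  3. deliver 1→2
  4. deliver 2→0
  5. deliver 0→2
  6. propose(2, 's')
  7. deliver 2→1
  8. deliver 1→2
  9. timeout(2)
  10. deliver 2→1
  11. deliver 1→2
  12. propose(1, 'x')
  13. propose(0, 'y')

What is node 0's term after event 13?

1

[1] timeout(2) → N2(cand t1 [-])
[2] deliver 2→1 → N1(foll t1 [-])
[3] deliver 1→2 → N2(lead t1 [-])
[4] deliver 2→0 → N0(foll t1 [-])
[5] deliver 0→2 → ∅
[6] propose(2,'s') → N2(lead t1 [s])
[7] deliver 2→1 → N1(foll t1 [s])
[8] deliver 1→2 → ∅
[9] timeout(2) → N2(cand t2 [s])
[10] deliver 2→1 → N1(foll t2 [s])
[11] deliver 1→2 → N2(lead t2 [s])
[12] propose(1,'x') → ∅
[13] propose(0,'y') → ∅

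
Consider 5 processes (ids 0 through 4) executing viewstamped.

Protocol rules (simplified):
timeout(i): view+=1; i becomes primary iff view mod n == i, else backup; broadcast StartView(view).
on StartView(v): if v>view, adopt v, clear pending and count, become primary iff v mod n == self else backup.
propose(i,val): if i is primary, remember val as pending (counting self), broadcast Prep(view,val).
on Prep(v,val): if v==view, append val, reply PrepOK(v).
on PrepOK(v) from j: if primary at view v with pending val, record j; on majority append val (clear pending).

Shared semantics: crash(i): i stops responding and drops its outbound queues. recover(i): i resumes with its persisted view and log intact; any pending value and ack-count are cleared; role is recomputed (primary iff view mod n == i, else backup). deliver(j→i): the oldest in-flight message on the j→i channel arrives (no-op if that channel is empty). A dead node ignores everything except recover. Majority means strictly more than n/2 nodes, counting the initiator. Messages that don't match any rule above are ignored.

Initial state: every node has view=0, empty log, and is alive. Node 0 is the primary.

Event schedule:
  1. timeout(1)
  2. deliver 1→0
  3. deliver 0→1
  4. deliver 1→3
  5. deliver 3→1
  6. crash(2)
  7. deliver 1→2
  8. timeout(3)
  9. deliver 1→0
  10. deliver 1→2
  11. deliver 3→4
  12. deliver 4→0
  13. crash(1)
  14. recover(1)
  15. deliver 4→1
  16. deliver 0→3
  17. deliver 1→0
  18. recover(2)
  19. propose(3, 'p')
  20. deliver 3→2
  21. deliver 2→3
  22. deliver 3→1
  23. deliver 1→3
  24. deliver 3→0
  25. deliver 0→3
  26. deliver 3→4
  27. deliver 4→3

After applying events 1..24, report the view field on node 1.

after 1 — timeout(1): n1:prim/v1/[-]
after 2 — deliver 1→0: n0:back/v1/[-]
after 3 — deliver 0→1: ·
after 4 — deliver 1→3: n3:back/v1/[-]
after 5 — deliver 3→1: ·
after 6 — crash(2): n2:✗back/v0/[-]
after 7 — deliver 1→2: ·
after 8 — timeout(3): n3:back/v2/[-]
after 9 — deliver 1→0: ·
after 10 — deliver 1→2: ·
after 11 — deliver 3→4: n4:back/v2/[-]
after 12 — deliver 4→0: ·
after 13 — crash(1): n1:✗prim/v1/[-]
after 14 — recover(1): n1:prim/v1/[-]
after 15 — deliver 4→1: ·
after 16 — deliver 0→3: ·
after 17 — deliver 1→0: ·
after 18 — recover(2): n2:back/v0/[-]
after 19 — propose(3,'p'): ·
after 20 — deliver 3→2: n2:prim/v2/[-]
after 21 — deliver 2→3: ·
after 22 — deliver 3→1: n1:back/v2/[-]
after 23 — deliver 1→3: ·
after 24 — deliver 3→0: n0:back/v2/[-]

2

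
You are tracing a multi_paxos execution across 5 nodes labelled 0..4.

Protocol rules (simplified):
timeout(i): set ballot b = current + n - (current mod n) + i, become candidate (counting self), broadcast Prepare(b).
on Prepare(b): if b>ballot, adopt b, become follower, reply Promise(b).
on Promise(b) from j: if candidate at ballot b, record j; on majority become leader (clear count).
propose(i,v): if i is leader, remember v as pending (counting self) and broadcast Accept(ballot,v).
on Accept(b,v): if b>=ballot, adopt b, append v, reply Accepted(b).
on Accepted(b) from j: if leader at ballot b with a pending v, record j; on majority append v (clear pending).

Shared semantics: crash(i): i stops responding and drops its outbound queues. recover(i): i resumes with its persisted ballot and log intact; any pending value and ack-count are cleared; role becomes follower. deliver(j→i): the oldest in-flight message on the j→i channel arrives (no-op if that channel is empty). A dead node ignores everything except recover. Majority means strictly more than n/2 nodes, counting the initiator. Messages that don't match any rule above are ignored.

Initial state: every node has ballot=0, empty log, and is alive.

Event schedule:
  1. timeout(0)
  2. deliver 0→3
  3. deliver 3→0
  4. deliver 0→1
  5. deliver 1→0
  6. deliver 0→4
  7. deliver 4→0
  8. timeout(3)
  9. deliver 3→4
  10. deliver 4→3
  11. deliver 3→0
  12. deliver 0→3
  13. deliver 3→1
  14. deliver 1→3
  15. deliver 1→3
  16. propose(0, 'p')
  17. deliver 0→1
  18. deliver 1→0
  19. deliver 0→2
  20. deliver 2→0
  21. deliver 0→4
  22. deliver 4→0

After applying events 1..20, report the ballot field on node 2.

5

[1] timeout(0) → N0(cand b5 [-])
[2] deliver 0→3 → N3(foll b5 [-])
[3] deliver 3→0 → ∅
[4] deliver 0→1 → N1(foll b5 [-])
[5] deliver 1→0 → N0(lead b5 [-])
[6] deliver 0→4 → N4(foll b5 [-])
[7] deliver 4→0 → ∅
[8] timeout(3) → N3(cand b13 [-])
[9] deliver 3→4 → N4(foll b13 [-])
[10] deliver 4→3 → ∅
[11] deliver 3→0 → N0(foll b13 [-])
[12] deliver 0→3 → N3(lead b13 [-])
[13] deliver 3→1 → N1(foll b13 [-])
[14] deliver 1→3 → ∅
[15] deliver 1→3 → ∅
[16] propose(0,'p') → ∅
[17] deliver 0→1 → ∅
[18] deliver 1→0 → ∅
[19] deliver 0→2 → N2(foll b5 [-])
[20] deliver 2→0 → ∅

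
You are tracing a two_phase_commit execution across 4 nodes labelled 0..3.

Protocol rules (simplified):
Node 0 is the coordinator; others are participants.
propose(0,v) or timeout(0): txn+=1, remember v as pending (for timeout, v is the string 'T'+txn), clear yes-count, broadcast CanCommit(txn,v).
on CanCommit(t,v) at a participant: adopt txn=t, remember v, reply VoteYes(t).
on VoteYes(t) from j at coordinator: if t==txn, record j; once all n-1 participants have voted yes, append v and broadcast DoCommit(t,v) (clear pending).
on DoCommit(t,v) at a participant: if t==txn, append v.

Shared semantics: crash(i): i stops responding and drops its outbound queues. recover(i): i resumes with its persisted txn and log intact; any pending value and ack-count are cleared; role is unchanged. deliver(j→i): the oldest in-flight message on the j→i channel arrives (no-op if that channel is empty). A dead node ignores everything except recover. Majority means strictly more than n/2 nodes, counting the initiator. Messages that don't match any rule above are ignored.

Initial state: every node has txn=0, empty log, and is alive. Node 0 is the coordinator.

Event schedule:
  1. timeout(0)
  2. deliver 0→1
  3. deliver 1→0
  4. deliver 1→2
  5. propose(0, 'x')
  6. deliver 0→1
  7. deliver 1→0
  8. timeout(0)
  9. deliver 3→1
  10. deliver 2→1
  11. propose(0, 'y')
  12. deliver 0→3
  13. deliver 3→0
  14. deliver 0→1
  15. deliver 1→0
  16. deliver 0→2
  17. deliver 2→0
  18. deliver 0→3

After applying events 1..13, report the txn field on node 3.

step 1 timeout(0): 0={coor,t=1,log=-}
step 2 deliver 0→1: 1={part,t=1,log=-}
step 3 deliver 1→0: —
step 4 deliver 1→2: —
step 5 propose(0,'x'): 0={coor,t=2,log=-}
step 6 deliver 0→1: 1={part,t=2,log=-}
step 7 deliver 1→0: —
step 8 timeout(0): 0={coor,t=3,log=-}
step 9 deliver 3→1: —
step 10 deliver 2→1: —
step 11 propose(0,'y'): 0={coor,t=4,log=-}
step 12 deliver 0→3: 3={part,t=1,log=-}
step 13 deliver 3→0: —

1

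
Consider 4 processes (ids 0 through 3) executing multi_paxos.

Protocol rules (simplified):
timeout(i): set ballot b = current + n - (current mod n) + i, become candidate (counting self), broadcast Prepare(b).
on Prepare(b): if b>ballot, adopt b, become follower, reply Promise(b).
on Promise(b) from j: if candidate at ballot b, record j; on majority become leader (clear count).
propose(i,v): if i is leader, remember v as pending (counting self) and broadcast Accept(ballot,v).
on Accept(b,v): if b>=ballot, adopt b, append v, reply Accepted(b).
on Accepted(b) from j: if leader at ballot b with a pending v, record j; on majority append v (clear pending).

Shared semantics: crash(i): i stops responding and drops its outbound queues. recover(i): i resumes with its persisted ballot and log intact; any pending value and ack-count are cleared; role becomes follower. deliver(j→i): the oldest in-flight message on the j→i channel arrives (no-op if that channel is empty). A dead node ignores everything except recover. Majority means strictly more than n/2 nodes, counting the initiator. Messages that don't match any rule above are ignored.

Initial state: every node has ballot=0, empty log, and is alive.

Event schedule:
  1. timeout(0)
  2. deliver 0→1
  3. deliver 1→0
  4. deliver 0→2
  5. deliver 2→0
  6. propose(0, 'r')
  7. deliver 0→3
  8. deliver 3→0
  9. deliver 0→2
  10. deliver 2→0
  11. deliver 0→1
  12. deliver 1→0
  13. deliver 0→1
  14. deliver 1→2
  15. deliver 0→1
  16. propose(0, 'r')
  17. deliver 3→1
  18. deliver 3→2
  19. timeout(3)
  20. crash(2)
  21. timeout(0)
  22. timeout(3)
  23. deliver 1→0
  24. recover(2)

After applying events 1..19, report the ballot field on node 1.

4

1. timeout(0):  <0:cand b4 ->
2. deliver 0→1:  <1:foll b4 ->
3. deliver 1→0:  nop
4. deliver 0→2:  <2:foll b4 ->
5. deliver 2→0:  <0:lead b4 ->
6. propose(0,'r'):  nop
7. deliver 0→3:  <3:foll b4 ->
8. deliver 3→0:  nop
9. deliver 0→2:  <2:foll b4 r>
10. deliver 2→0:  nop
11. deliver 0→1:  <1:foll b4 r>
12. deliver 1→0:  <0:lead b4 r>
13. deliver 0→1:  nop
14. deliver 1→2:  nop
15. deliver 0→1:  nop
16. propose(0,'r'):  nop
17. deliver 3→1:  nop
18. deliver 3→2:  nop
19. timeout(3):  <3:cand b11 ->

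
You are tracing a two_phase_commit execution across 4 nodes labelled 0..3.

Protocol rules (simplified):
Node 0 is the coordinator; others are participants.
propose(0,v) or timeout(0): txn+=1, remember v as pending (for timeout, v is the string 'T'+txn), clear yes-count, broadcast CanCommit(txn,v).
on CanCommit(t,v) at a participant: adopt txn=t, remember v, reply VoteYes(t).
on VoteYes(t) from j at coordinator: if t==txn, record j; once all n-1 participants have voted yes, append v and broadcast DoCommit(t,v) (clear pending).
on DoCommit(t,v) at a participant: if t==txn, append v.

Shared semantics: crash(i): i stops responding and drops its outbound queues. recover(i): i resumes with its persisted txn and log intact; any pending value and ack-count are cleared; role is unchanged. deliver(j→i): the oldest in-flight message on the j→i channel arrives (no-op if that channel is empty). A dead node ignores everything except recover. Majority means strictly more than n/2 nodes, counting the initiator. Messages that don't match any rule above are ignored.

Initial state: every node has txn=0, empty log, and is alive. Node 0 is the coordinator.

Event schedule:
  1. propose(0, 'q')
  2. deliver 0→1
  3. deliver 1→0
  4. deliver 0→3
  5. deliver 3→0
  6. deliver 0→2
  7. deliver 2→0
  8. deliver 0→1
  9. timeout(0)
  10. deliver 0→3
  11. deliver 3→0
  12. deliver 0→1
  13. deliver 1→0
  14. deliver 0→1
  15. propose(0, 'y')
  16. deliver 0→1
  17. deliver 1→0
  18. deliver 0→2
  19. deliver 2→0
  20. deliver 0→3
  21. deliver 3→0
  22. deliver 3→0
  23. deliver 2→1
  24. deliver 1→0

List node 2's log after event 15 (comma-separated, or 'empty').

[1] propose(0,'q') → N0(coor t1 [-])
[2] deliver 0→1 → N1(part t1 [-])
[3] deliver 1→0 → ∅
[4] deliver 0→3 → N3(part t1 [-])
[5] deliver 3→0 → ∅
[6] deliver 0→2 → N2(part t1 [-])
[7] deliver 2→0 → N0(coor t1 [q])
[8] deliver 0→1 → N1(part t1 [q])
[9] timeout(0) → N0(coor t2 [q])
[10] deliver 0→3 → N3(part t1 [q])
[11] deliver 3→0 → ∅
[12] deliver 0→1 → N1(part t2 [q])
[13] deliver 1→0 → ∅
[14] deliver 0→1 → ∅
[15] propose(0,'y') → N0(coor t3 [q])

empty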